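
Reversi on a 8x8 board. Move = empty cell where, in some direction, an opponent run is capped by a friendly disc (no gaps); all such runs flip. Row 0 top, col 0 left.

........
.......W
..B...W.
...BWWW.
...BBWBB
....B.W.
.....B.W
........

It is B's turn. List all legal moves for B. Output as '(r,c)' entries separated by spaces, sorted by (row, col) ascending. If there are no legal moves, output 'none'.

(0,6): no bracket -> illegal
(0,7): no bracket -> illegal
(1,5): no bracket -> illegal
(1,6): flips 2 -> legal
(2,3): no bracket -> illegal
(2,4): flips 2 -> legal
(2,5): flips 2 -> legal
(2,7): flips 2 -> legal
(3,7): flips 3 -> legal
(5,5): no bracket -> illegal
(5,7): no bracket -> illegal
(6,6): flips 1 -> legal
(7,6): no bracket -> illegal
(7,7): no bracket -> illegal

Answer: (1,6) (2,4) (2,5) (2,7) (3,7) (6,6)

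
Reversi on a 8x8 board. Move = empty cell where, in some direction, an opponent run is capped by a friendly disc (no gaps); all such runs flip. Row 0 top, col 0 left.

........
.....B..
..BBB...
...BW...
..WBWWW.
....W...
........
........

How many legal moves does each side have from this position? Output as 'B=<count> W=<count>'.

Answer: B=9 W=6

Derivation:
-- B to move --
(2,5): flips 1 -> legal
(3,1): no bracket -> illegal
(3,2): no bracket -> illegal
(3,5): flips 1 -> legal
(3,6): no bracket -> illegal
(3,7): no bracket -> illegal
(4,1): flips 1 -> legal
(4,7): flips 3 -> legal
(5,1): flips 1 -> legal
(5,2): no bracket -> illegal
(5,3): no bracket -> illegal
(5,5): flips 1 -> legal
(5,6): flips 2 -> legal
(5,7): no bracket -> illegal
(6,3): no bracket -> illegal
(6,4): flips 3 -> legal
(6,5): flips 1 -> legal
B mobility = 9
-- W to move --
(0,4): no bracket -> illegal
(0,5): no bracket -> illegal
(0,6): flips 3 -> legal
(1,1): flips 2 -> legal
(1,2): flips 1 -> legal
(1,3): no bracket -> illegal
(1,4): flips 1 -> legal
(1,6): no bracket -> illegal
(2,1): no bracket -> illegal
(2,5): no bracket -> illegal
(2,6): no bracket -> illegal
(3,1): no bracket -> illegal
(3,2): flips 2 -> legal
(3,5): no bracket -> illegal
(5,2): flips 1 -> legal
(5,3): no bracket -> illegal
W mobility = 6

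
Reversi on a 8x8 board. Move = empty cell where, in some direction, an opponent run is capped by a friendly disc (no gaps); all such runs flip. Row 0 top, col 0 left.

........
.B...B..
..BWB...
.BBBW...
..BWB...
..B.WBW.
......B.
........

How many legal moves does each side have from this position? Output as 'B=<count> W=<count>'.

-- B to move --
(1,2): no bracket -> illegal
(1,3): flips 1 -> legal
(1,4): flips 1 -> legal
(2,5): flips 2 -> legal
(3,5): flips 1 -> legal
(4,5): no bracket -> illegal
(4,6): flips 1 -> legal
(4,7): no bracket -> illegal
(5,3): flips 2 -> legal
(5,7): flips 1 -> legal
(6,3): no bracket -> illegal
(6,4): flips 1 -> legal
(6,5): flips 2 -> legal
(6,7): no bracket -> illegal
B mobility = 9
-- W to move --
(0,0): no bracket -> illegal
(0,1): no bracket -> illegal
(0,2): no bracket -> illegal
(0,4): no bracket -> illegal
(0,5): no bracket -> illegal
(0,6): no bracket -> illegal
(1,0): no bracket -> illegal
(1,2): no bracket -> illegal
(1,3): no bracket -> illegal
(1,4): flips 1 -> legal
(1,6): no bracket -> illegal
(2,0): no bracket -> illegal
(2,1): flips 2 -> legal
(2,5): flips 1 -> legal
(2,6): no bracket -> illegal
(3,0): flips 3 -> legal
(3,5): no bracket -> illegal
(4,0): no bracket -> illegal
(4,1): flips 2 -> legal
(4,5): flips 1 -> legal
(4,6): no bracket -> illegal
(5,1): no bracket -> illegal
(5,3): no bracket -> illegal
(5,7): no bracket -> illegal
(6,1): flips 1 -> legal
(6,2): no bracket -> illegal
(6,3): no bracket -> illegal
(6,4): no bracket -> illegal
(6,5): no bracket -> illegal
(6,7): no bracket -> illegal
(7,5): no bracket -> illegal
(7,6): flips 1 -> legal
(7,7): no bracket -> illegal
W mobility = 8

Answer: B=9 W=8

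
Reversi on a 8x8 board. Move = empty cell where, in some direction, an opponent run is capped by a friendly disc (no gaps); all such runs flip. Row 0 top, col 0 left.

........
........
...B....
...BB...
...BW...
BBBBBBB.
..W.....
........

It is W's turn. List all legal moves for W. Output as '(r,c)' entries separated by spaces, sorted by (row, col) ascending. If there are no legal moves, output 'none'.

Answer: (2,2) (2,4) (4,0) (4,2) (6,4) (6,6)

Derivation:
(1,2): no bracket -> illegal
(1,3): no bracket -> illegal
(1,4): no bracket -> illegal
(2,2): flips 1 -> legal
(2,4): flips 1 -> legal
(2,5): no bracket -> illegal
(3,2): no bracket -> illegal
(3,5): no bracket -> illegal
(4,0): flips 1 -> legal
(4,1): no bracket -> illegal
(4,2): flips 2 -> legal
(4,5): no bracket -> illegal
(4,6): no bracket -> illegal
(4,7): no bracket -> illegal
(5,7): no bracket -> illegal
(6,0): no bracket -> illegal
(6,1): no bracket -> illegal
(6,3): no bracket -> illegal
(6,4): flips 1 -> legal
(6,5): no bracket -> illegal
(6,6): flips 1 -> legal
(6,7): no bracket -> illegal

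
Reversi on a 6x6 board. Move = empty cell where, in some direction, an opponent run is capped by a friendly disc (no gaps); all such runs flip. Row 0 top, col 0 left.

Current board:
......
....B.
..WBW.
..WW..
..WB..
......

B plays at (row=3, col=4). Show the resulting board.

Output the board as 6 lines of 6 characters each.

Place B at (3,4); scan 8 dirs for brackets.
Dir NW: first cell 'B' (not opp) -> no flip
Dir N: opp run (2,4) capped by B -> flip
Dir NE: first cell '.' (not opp) -> no flip
Dir W: opp run (3,3) (3,2), next='.' -> no flip
Dir E: first cell '.' (not opp) -> no flip
Dir SW: first cell 'B' (not opp) -> no flip
Dir S: first cell '.' (not opp) -> no flip
Dir SE: first cell '.' (not opp) -> no flip
All flips: (2,4)

Answer: ......
....B.
..WBB.
..WWB.
..WB..
......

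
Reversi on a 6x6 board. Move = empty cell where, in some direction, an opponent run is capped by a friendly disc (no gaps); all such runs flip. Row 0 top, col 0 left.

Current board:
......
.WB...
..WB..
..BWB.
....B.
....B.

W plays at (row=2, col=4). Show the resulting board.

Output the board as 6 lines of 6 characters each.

Answer: ......
.WB...
..WWW.
..BWB.
....B.
....B.

Derivation:
Place W at (2,4); scan 8 dirs for brackets.
Dir NW: first cell '.' (not opp) -> no flip
Dir N: first cell '.' (not opp) -> no flip
Dir NE: first cell '.' (not opp) -> no flip
Dir W: opp run (2,3) capped by W -> flip
Dir E: first cell '.' (not opp) -> no flip
Dir SW: first cell 'W' (not opp) -> no flip
Dir S: opp run (3,4) (4,4) (5,4), next=edge -> no flip
Dir SE: first cell '.' (not opp) -> no flip
All flips: (2,3)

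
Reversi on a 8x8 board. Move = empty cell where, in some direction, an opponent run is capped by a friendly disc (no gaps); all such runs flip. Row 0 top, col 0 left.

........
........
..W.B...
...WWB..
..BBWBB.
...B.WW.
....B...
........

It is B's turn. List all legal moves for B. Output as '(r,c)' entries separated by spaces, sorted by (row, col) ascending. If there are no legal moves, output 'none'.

(1,1): no bracket -> illegal
(1,2): no bracket -> illegal
(1,3): no bracket -> illegal
(2,1): no bracket -> illegal
(2,3): flips 2 -> legal
(2,5): flips 1 -> legal
(3,1): no bracket -> illegal
(3,2): flips 2 -> legal
(4,7): no bracket -> illegal
(5,4): flips 2 -> legal
(5,7): no bracket -> illegal
(6,5): flips 1 -> legal
(6,6): flips 1 -> legal
(6,7): flips 1 -> legal

Answer: (2,3) (2,5) (3,2) (5,4) (6,5) (6,6) (6,7)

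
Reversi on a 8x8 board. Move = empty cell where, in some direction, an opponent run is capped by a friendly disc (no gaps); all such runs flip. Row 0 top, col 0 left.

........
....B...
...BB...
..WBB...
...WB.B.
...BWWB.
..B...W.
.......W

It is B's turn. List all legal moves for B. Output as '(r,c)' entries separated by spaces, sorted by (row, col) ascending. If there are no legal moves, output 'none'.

(2,1): no bracket -> illegal
(2,2): no bracket -> illegal
(3,1): flips 1 -> legal
(4,1): flips 1 -> legal
(4,2): flips 1 -> legal
(4,5): no bracket -> illegal
(5,2): flips 1 -> legal
(5,7): no bracket -> illegal
(6,3): no bracket -> illegal
(6,4): flips 2 -> legal
(6,5): no bracket -> illegal
(6,7): no bracket -> illegal
(7,5): no bracket -> illegal
(7,6): flips 1 -> legal

Answer: (3,1) (4,1) (4,2) (5,2) (6,4) (7,6)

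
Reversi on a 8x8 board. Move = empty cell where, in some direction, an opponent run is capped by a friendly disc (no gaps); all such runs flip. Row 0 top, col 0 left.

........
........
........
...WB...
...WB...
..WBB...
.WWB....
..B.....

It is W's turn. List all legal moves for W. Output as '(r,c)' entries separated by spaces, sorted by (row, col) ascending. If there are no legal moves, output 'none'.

(2,3): no bracket -> illegal
(2,4): no bracket -> illegal
(2,5): flips 1 -> legal
(3,5): flips 3 -> legal
(4,2): no bracket -> illegal
(4,5): flips 1 -> legal
(5,5): flips 3 -> legal
(6,4): flips 1 -> legal
(6,5): flips 1 -> legal
(7,1): no bracket -> illegal
(7,3): flips 2 -> legal
(7,4): flips 1 -> legal

Answer: (2,5) (3,5) (4,5) (5,5) (6,4) (6,5) (7,3) (7,4)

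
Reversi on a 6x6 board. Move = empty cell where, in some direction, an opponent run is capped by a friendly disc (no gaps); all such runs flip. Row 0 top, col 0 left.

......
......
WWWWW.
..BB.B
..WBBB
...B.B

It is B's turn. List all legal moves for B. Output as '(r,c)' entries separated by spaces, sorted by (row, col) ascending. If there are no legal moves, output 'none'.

(1,0): flips 1 -> legal
(1,1): flips 1 -> legal
(1,2): flips 1 -> legal
(1,3): flips 2 -> legal
(1,4): flips 1 -> legal
(1,5): flips 1 -> legal
(2,5): no bracket -> illegal
(3,0): no bracket -> illegal
(3,1): flips 1 -> legal
(3,4): no bracket -> illegal
(4,1): flips 1 -> legal
(5,1): flips 1 -> legal
(5,2): flips 1 -> legal

Answer: (1,0) (1,1) (1,2) (1,3) (1,4) (1,5) (3,1) (4,1) (5,1) (5,2)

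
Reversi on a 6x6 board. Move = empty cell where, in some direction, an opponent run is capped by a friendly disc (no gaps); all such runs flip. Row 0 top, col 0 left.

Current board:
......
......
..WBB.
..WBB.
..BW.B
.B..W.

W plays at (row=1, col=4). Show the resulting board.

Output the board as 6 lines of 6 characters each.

Answer: ......
....W.
..WWB.
..WBB.
..BW.B
.B..W.

Derivation:
Place W at (1,4); scan 8 dirs for brackets.
Dir NW: first cell '.' (not opp) -> no flip
Dir N: first cell '.' (not opp) -> no flip
Dir NE: first cell '.' (not opp) -> no flip
Dir W: first cell '.' (not opp) -> no flip
Dir E: first cell '.' (not opp) -> no flip
Dir SW: opp run (2,3) capped by W -> flip
Dir S: opp run (2,4) (3,4), next='.' -> no flip
Dir SE: first cell '.' (not opp) -> no flip
All flips: (2,3)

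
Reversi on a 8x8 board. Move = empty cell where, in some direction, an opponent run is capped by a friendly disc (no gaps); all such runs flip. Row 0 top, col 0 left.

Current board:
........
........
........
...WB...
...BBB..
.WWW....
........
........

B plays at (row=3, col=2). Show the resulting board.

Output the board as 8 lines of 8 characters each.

Place B at (3,2); scan 8 dirs for brackets.
Dir NW: first cell '.' (not opp) -> no flip
Dir N: first cell '.' (not opp) -> no flip
Dir NE: first cell '.' (not opp) -> no flip
Dir W: first cell '.' (not opp) -> no flip
Dir E: opp run (3,3) capped by B -> flip
Dir SW: first cell '.' (not opp) -> no flip
Dir S: first cell '.' (not opp) -> no flip
Dir SE: first cell 'B' (not opp) -> no flip
All flips: (3,3)

Answer: ........
........
........
..BBB...
...BBB..
.WWW....
........
........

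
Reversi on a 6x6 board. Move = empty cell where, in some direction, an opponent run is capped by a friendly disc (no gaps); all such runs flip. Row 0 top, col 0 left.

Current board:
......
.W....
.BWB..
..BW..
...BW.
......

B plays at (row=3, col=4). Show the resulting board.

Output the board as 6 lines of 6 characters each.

Place B at (3,4); scan 8 dirs for brackets.
Dir NW: first cell 'B' (not opp) -> no flip
Dir N: first cell '.' (not opp) -> no flip
Dir NE: first cell '.' (not opp) -> no flip
Dir W: opp run (3,3) capped by B -> flip
Dir E: first cell '.' (not opp) -> no flip
Dir SW: first cell 'B' (not opp) -> no flip
Dir S: opp run (4,4), next='.' -> no flip
Dir SE: first cell '.' (not opp) -> no flip
All flips: (3,3)

Answer: ......
.W....
.BWB..
..BBB.
...BW.
......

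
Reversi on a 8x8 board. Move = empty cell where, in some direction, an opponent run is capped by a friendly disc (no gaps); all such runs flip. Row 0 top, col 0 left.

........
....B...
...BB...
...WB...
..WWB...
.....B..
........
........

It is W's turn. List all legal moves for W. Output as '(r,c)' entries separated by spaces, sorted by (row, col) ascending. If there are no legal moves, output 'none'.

(0,3): no bracket -> illegal
(0,4): no bracket -> illegal
(0,5): no bracket -> illegal
(1,2): no bracket -> illegal
(1,3): flips 1 -> legal
(1,5): flips 1 -> legal
(2,2): no bracket -> illegal
(2,5): flips 1 -> legal
(3,2): no bracket -> illegal
(3,5): flips 1 -> legal
(4,5): flips 1 -> legal
(4,6): no bracket -> illegal
(5,3): no bracket -> illegal
(5,4): no bracket -> illegal
(5,6): no bracket -> illegal
(6,4): no bracket -> illegal
(6,5): no bracket -> illegal
(6,6): flips 2 -> legal

Answer: (1,3) (1,5) (2,5) (3,5) (4,5) (6,6)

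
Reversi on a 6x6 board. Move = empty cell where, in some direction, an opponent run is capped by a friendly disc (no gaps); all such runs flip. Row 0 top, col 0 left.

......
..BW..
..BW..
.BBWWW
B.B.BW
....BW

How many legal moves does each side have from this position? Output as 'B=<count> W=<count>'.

-- B to move --
(0,2): no bracket -> illegal
(0,3): no bracket -> illegal
(0,4): flips 1 -> legal
(1,4): flips 2 -> legal
(2,4): flips 3 -> legal
(2,5): no bracket -> illegal
(4,3): no bracket -> illegal
B mobility = 3
-- W to move --
(0,1): flips 1 -> legal
(0,2): no bracket -> illegal
(0,3): no bracket -> illegal
(1,1): flips 2 -> legal
(2,0): no bracket -> illegal
(2,1): flips 1 -> legal
(3,0): flips 2 -> legal
(4,1): flips 1 -> legal
(4,3): flips 1 -> legal
(5,0): no bracket -> illegal
(5,1): flips 1 -> legal
(5,2): no bracket -> illegal
(5,3): flips 2 -> legal
W mobility = 8

Answer: B=3 W=8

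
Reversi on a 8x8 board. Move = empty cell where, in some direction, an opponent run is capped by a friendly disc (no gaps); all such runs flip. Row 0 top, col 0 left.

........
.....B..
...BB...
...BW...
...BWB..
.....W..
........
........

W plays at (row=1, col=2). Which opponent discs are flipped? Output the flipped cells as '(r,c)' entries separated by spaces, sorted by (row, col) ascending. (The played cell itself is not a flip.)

Answer: (2,3)

Derivation:
Dir NW: first cell '.' (not opp) -> no flip
Dir N: first cell '.' (not opp) -> no flip
Dir NE: first cell '.' (not opp) -> no flip
Dir W: first cell '.' (not opp) -> no flip
Dir E: first cell '.' (not opp) -> no flip
Dir SW: first cell '.' (not opp) -> no flip
Dir S: first cell '.' (not opp) -> no flip
Dir SE: opp run (2,3) capped by W -> flip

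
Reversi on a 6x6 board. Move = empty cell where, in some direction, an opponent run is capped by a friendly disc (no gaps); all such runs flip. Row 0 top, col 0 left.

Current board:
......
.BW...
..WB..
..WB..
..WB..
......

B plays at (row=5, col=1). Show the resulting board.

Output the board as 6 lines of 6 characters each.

Place B at (5,1); scan 8 dirs for brackets.
Dir NW: first cell '.' (not opp) -> no flip
Dir N: first cell '.' (not opp) -> no flip
Dir NE: opp run (4,2) capped by B -> flip
Dir W: first cell '.' (not opp) -> no flip
Dir E: first cell '.' (not opp) -> no flip
Dir SW: edge -> no flip
Dir S: edge -> no flip
Dir SE: edge -> no flip
All flips: (4,2)

Answer: ......
.BW...
..WB..
..WB..
..BB..
.B....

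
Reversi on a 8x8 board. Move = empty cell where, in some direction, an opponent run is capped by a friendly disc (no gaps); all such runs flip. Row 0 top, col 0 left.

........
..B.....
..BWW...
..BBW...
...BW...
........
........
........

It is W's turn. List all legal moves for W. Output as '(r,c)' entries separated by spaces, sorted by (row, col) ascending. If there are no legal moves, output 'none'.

Answer: (0,1) (1,1) (2,1) (3,1) (4,1) (4,2) (5,2) (5,3)

Derivation:
(0,1): flips 1 -> legal
(0,2): no bracket -> illegal
(0,3): no bracket -> illegal
(1,1): flips 2 -> legal
(1,3): no bracket -> illegal
(2,1): flips 1 -> legal
(3,1): flips 2 -> legal
(4,1): flips 1 -> legal
(4,2): flips 2 -> legal
(5,2): flips 1 -> legal
(5,3): flips 2 -> legal
(5,4): no bracket -> illegal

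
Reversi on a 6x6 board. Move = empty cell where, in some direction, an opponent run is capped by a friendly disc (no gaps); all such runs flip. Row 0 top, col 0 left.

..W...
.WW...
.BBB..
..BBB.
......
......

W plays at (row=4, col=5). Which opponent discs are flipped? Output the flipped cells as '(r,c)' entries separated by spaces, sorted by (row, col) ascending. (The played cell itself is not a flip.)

Answer: (2,3) (3,4)

Derivation:
Dir NW: opp run (3,4) (2,3) capped by W -> flip
Dir N: first cell '.' (not opp) -> no flip
Dir NE: edge -> no flip
Dir W: first cell '.' (not opp) -> no flip
Dir E: edge -> no flip
Dir SW: first cell '.' (not opp) -> no flip
Dir S: first cell '.' (not opp) -> no flip
Dir SE: edge -> no flip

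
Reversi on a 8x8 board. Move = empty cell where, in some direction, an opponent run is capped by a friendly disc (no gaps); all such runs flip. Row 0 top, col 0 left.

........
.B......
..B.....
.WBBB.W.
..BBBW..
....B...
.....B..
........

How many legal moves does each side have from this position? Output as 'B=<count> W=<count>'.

-- B to move --
(2,0): flips 1 -> legal
(2,1): no bracket -> illegal
(2,5): no bracket -> illegal
(2,6): no bracket -> illegal
(2,7): flips 2 -> legal
(3,0): flips 1 -> legal
(3,5): no bracket -> illegal
(3,7): no bracket -> illegal
(4,0): flips 1 -> legal
(4,1): no bracket -> illegal
(4,6): flips 1 -> legal
(4,7): no bracket -> illegal
(5,5): no bracket -> illegal
(5,6): flips 1 -> legal
B mobility = 6
-- W to move --
(0,0): no bracket -> illegal
(0,1): no bracket -> illegal
(0,2): no bracket -> illegal
(1,0): no bracket -> illegal
(1,2): no bracket -> illegal
(1,3): flips 1 -> legal
(2,0): no bracket -> illegal
(2,1): no bracket -> illegal
(2,3): flips 1 -> legal
(2,4): no bracket -> illegal
(2,5): no bracket -> illegal
(3,5): flips 3 -> legal
(4,1): flips 3 -> legal
(5,1): no bracket -> illegal
(5,2): no bracket -> illegal
(5,3): flips 1 -> legal
(5,5): no bracket -> illegal
(5,6): no bracket -> illegal
(6,3): flips 1 -> legal
(6,4): no bracket -> illegal
(6,6): no bracket -> illegal
(7,4): no bracket -> illegal
(7,5): no bracket -> illegal
(7,6): no bracket -> illegal
W mobility = 6

Answer: B=6 W=6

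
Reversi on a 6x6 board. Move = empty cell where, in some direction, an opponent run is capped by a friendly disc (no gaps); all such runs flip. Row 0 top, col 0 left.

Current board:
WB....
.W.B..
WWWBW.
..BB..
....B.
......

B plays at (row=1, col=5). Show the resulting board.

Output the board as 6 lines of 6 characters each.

Place B at (1,5); scan 8 dirs for brackets.
Dir NW: first cell '.' (not opp) -> no flip
Dir N: first cell '.' (not opp) -> no flip
Dir NE: edge -> no flip
Dir W: first cell '.' (not opp) -> no flip
Dir E: edge -> no flip
Dir SW: opp run (2,4) capped by B -> flip
Dir S: first cell '.' (not opp) -> no flip
Dir SE: edge -> no flip
All flips: (2,4)

Answer: WB....
.W.B.B
WWWBB.
..BB..
....B.
......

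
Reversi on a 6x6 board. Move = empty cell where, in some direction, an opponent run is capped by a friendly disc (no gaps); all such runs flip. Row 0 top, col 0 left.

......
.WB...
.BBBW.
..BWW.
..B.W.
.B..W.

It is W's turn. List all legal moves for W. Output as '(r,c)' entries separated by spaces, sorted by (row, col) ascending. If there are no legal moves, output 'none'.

(0,1): flips 2 -> legal
(0,2): no bracket -> illegal
(0,3): no bracket -> illegal
(1,0): no bracket -> illegal
(1,3): flips 2 -> legal
(1,4): no bracket -> illegal
(2,0): flips 3 -> legal
(3,0): no bracket -> illegal
(3,1): flips 2 -> legal
(4,0): no bracket -> illegal
(4,1): no bracket -> illegal
(4,3): no bracket -> illegal
(5,0): no bracket -> illegal
(5,2): no bracket -> illegal
(5,3): no bracket -> illegal

Answer: (0,1) (1,3) (2,0) (3,1)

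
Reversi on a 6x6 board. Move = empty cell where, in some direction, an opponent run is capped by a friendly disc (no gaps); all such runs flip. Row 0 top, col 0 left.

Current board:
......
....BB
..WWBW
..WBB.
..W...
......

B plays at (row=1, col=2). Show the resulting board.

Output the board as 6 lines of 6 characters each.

Place B at (1,2); scan 8 dirs for brackets.
Dir NW: first cell '.' (not opp) -> no flip
Dir N: first cell '.' (not opp) -> no flip
Dir NE: first cell '.' (not opp) -> no flip
Dir W: first cell '.' (not opp) -> no flip
Dir E: first cell '.' (not opp) -> no flip
Dir SW: first cell '.' (not opp) -> no flip
Dir S: opp run (2,2) (3,2) (4,2), next='.' -> no flip
Dir SE: opp run (2,3) capped by B -> flip
All flips: (2,3)

Answer: ......
..B.BB
..WBBW
..WBB.
..W...
......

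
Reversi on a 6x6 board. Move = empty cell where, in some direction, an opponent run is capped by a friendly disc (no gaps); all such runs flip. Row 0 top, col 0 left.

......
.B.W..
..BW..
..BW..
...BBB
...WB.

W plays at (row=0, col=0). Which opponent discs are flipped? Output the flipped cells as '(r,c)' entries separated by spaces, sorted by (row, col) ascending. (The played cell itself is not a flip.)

Dir NW: edge -> no flip
Dir N: edge -> no flip
Dir NE: edge -> no flip
Dir W: edge -> no flip
Dir E: first cell '.' (not opp) -> no flip
Dir SW: edge -> no flip
Dir S: first cell '.' (not opp) -> no flip
Dir SE: opp run (1,1) (2,2) capped by W -> flip

Answer: (1,1) (2,2)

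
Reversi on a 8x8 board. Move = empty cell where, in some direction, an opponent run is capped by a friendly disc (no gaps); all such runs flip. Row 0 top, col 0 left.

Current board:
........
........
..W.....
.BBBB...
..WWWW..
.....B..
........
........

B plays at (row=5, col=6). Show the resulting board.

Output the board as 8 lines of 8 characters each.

Answer: ........
........
..W.....
.BBBB...
..WWWB..
.....BB.
........
........

Derivation:
Place B at (5,6); scan 8 dirs for brackets.
Dir NW: opp run (4,5) capped by B -> flip
Dir N: first cell '.' (not opp) -> no flip
Dir NE: first cell '.' (not opp) -> no flip
Dir W: first cell 'B' (not opp) -> no flip
Dir E: first cell '.' (not opp) -> no flip
Dir SW: first cell '.' (not opp) -> no flip
Dir S: first cell '.' (not opp) -> no flip
Dir SE: first cell '.' (not opp) -> no flip
All flips: (4,5)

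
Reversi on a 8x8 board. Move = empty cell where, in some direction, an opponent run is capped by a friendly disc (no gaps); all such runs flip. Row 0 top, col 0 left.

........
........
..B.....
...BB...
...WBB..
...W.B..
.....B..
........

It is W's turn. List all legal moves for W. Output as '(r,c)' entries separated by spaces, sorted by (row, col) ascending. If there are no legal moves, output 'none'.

(1,1): no bracket -> illegal
(1,2): no bracket -> illegal
(1,3): no bracket -> illegal
(2,1): no bracket -> illegal
(2,3): flips 1 -> legal
(2,4): no bracket -> illegal
(2,5): flips 1 -> legal
(3,1): no bracket -> illegal
(3,2): no bracket -> illegal
(3,5): flips 1 -> legal
(3,6): no bracket -> illegal
(4,2): no bracket -> illegal
(4,6): flips 2 -> legal
(5,4): no bracket -> illegal
(5,6): no bracket -> illegal
(6,4): no bracket -> illegal
(6,6): no bracket -> illegal
(7,4): no bracket -> illegal
(7,5): no bracket -> illegal
(7,6): no bracket -> illegal

Answer: (2,3) (2,5) (3,5) (4,6)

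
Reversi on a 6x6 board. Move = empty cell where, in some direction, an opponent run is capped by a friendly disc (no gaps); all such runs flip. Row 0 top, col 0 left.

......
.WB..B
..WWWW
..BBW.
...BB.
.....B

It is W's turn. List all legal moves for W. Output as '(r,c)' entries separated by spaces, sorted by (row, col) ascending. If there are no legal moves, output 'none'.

Answer: (0,1) (0,2) (0,5) (1,3) (3,1) (4,1) (4,2) (5,2) (5,3) (5,4)

Derivation:
(0,1): flips 1 -> legal
(0,2): flips 1 -> legal
(0,3): no bracket -> illegal
(0,4): no bracket -> illegal
(0,5): flips 1 -> legal
(1,3): flips 1 -> legal
(1,4): no bracket -> illegal
(2,1): no bracket -> illegal
(3,1): flips 2 -> legal
(3,5): no bracket -> illegal
(4,1): flips 1 -> legal
(4,2): flips 2 -> legal
(4,5): no bracket -> illegal
(5,2): flips 1 -> legal
(5,3): flips 2 -> legal
(5,4): flips 1 -> legal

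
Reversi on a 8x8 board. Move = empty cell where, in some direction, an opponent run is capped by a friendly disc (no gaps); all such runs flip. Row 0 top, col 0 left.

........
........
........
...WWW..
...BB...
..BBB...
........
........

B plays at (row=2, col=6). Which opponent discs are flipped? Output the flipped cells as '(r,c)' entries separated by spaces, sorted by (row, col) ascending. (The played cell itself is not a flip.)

Answer: (3,5)

Derivation:
Dir NW: first cell '.' (not opp) -> no flip
Dir N: first cell '.' (not opp) -> no flip
Dir NE: first cell '.' (not opp) -> no flip
Dir W: first cell '.' (not opp) -> no flip
Dir E: first cell '.' (not opp) -> no flip
Dir SW: opp run (3,5) capped by B -> flip
Dir S: first cell '.' (not opp) -> no flip
Dir SE: first cell '.' (not opp) -> no flip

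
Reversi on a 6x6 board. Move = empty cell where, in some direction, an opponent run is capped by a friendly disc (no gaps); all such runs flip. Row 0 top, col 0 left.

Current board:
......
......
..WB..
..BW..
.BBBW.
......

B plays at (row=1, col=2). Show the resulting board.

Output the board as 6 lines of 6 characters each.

Place B at (1,2); scan 8 dirs for brackets.
Dir NW: first cell '.' (not opp) -> no flip
Dir N: first cell '.' (not opp) -> no flip
Dir NE: first cell '.' (not opp) -> no flip
Dir W: first cell '.' (not opp) -> no flip
Dir E: first cell '.' (not opp) -> no flip
Dir SW: first cell '.' (not opp) -> no flip
Dir S: opp run (2,2) capped by B -> flip
Dir SE: first cell 'B' (not opp) -> no flip
All flips: (2,2)

Answer: ......
..B...
..BB..
..BW..
.BBBW.
......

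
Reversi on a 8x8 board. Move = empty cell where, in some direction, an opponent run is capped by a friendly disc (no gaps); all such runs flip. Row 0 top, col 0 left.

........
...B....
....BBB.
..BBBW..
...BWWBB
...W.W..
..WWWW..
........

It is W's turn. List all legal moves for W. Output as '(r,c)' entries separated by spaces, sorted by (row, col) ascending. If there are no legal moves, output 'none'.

(0,2): flips 2 -> legal
(0,3): no bracket -> illegal
(0,4): no bracket -> illegal
(1,2): no bracket -> illegal
(1,4): flips 2 -> legal
(1,5): flips 1 -> legal
(1,6): no bracket -> illegal
(1,7): flips 1 -> legal
(2,1): no bracket -> illegal
(2,2): flips 1 -> legal
(2,3): flips 3 -> legal
(2,7): no bracket -> illegal
(3,1): flips 3 -> legal
(3,6): no bracket -> illegal
(3,7): flips 1 -> legal
(4,1): no bracket -> illegal
(4,2): flips 1 -> legal
(5,2): no bracket -> illegal
(5,4): no bracket -> illegal
(5,6): no bracket -> illegal
(5,7): flips 1 -> legal

Answer: (0,2) (1,4) (1,5) (1,7) (2,2) (2,3) (3,1) (3,7) (4,2) (5,7)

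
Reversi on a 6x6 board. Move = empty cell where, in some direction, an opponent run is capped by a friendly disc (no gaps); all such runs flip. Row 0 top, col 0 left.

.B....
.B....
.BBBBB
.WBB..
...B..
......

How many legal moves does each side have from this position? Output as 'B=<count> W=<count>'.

Answer: B=3 W=2

Derivation:
-- B to move --
(2,0): no bracket -> illegal
(3,0): flips 1 -> legal
(4,0): flips 1 -> legal
(4,1): flips 1 -> legal
(4,2): no bracket -> illegal
B mobility = 3
-- W to move --
(0,0): no bracket -> illegal
(0,2): no bracket -> illegal
(1,0): no bracket -> illegal
(1,2): no bracket -> illegal
(1,3): flips 1 -> legal
(1,4): no bracket -> illegal
(1,5): no bracket -> illegal
(2,0): no bracket -> illegal
(3,0): no bracket -> illegal
(3,4): flips 2 -> legal
(3,5): no bracket -> illegal
(4,1): no bracket -> illegal
(4,2): no bracket -> illegal
(4,4): no bracket -> illegal
(5,2): no bracket -> illegal
(5,3): no bracket -> illegal
(5,4): no bracket -> illegal
W mobility = 2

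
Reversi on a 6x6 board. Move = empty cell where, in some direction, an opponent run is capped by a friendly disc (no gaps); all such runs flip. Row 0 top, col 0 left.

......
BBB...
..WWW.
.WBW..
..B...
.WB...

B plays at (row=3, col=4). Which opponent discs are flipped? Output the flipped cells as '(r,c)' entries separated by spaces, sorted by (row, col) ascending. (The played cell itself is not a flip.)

Dir NW: opp run (2,3) capped by B -> flip
Dir N: opp run (2,4), next='.' -> no flip
Dir NE: first cell '.' (not opp) -> no flip
Dir W: opp run (3,3) capped by B -> flip
Dir E: first cell '.' (not opp) -> no flip
Dir SW: first cell '.' (not opp) -> no flip
Dir S: first cell '.' (not opp) -> no flip
Dir SE: first cell '.' (not opp) -> no flip

Answer: (2,3) (3,3)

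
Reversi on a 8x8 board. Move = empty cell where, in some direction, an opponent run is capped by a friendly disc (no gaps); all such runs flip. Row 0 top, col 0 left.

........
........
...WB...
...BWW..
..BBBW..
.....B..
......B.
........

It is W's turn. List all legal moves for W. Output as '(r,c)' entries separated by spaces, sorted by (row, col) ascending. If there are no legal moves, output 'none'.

Answer: (1,3) (1,4) (2,5) (3,2) (4,1) (5,2) (5,3) (5,4) (6,5)

Derivation:
(1,3): flips 1 -> legal
(1,4): flips 1 -> legal
(1,5): no bracket -> illegal
(2,2): no bracket -> illegal
(2,5): flips 1 -> legal
(3,1): no bracket -> illegal
(3,2): flips 1 -> legal
(4,1): flips 3 -> legal
(4,6): no bracket -> illegal
(5,1): no bracket -> illegal
(5,2): flips 1 -> legal
(5,3): flips 3 -> legal
(5,4): flips 1 -> legal
(5,6): no bracket -> illegal
(5,7): no bracket -> illegal
(6,4): no bracket -> illegal
(6,5): flips 1 -> legal
(6,7): no bracket -> illegal
(7,5): no bracket -> illegal
(7,6): no bracket -> illegal
(7,7): no bracket -> illegal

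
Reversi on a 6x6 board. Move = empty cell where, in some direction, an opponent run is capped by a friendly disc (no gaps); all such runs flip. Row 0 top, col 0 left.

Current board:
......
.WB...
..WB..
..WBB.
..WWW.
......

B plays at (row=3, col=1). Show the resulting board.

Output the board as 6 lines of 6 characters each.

Place B at (3,1); scan 8 dirs for brackets.
Dir NW: first cell '.' (not opp) -> no flip
Dir N: first cell '.' (not opp) -> no flip
Dir NE: opp run (2,2), next='.' -> no flip
Dir W: first cell '.' (not opp) -> no flip
Dir E: opp run (3,2) capped by B -> flip
Dir SW: first cell '.' (not opp) -> no flip
Dir S: first cell '.' (not opp) -> no flip
Dir SE: opp run (4,2), next='.' -> no flip
All flips: (3,2)

Answer: ......
.WB...
..WB..
.BBBB.
..WWW.
......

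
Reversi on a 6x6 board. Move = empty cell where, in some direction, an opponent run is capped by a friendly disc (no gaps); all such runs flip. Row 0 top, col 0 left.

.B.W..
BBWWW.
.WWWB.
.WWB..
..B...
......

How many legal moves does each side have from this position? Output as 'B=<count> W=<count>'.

Answer: B=8 W=8

Derivation:
-- B to move --
(0,2): flips 4 -> legal
(0,4): flips 1 -> legal
(0,5): no bracket -> illegal
(1,5): flips 3 -> legal
(2,0): flips 4 -> legal
(2,5): no bracket -> illegal
(3,0): flips 2 -> legal
(3,4): flips 2 -> legal
(4,0): no bracket -> illegal
(4,1): flips 2 -> legal
(4,3): flips 2 -> legal
B mobility = 8
-- W to move --
(0,0): flips 1 -> legal
(0,2): no bracket -> illegal
(1,5): no bracket -> illegal
(2,0): no bracket -> illegal
(2,5): flips 1 -> legal
(3,4): flips 2 -> legal
(3,5): flips 1 -> legal
(4,1): no bracket -> illegal
(4,3): flips 1 -> legal
(4,4): flips 1 -> legal
(5,1): no bracket -> illegal
(5,2): flips 1 -> legal
(5,3): flips 1 -> legal
W mobility = 8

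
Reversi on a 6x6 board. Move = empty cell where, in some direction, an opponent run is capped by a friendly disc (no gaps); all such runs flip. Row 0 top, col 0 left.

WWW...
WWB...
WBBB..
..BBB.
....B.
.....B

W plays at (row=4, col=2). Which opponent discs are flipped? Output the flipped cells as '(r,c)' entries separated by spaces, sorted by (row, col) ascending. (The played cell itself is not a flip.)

Answer: (1,2) (2,2) (3,2)

Derivation:
Dir NW: first cell '.' (not opp) -> no flip
Dir N: opp run (3,2) (2,2) (1,2) capped by W -> flip
Dir NE: opp run (3,3), next='.' -> no flip
Dir W: first cell '.' (not opp) -> no flip
Dir E: first cell '.' (not opp) -> no flip
Dir SW: first cell '.' (not opp) -> no flip
Dir S: first cell '.' (not opp) -> no flip
Dir SE: first cell '.' (not opp) -> no flip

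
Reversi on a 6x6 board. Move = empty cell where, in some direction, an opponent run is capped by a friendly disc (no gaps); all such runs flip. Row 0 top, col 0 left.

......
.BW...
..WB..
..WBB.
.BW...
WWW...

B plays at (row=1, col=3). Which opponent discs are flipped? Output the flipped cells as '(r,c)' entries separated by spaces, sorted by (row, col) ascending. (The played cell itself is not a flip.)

Answer: (1,2)

Derivation:
Dir NW: first cell '.' (not opp) -> no flip
Dir N: first cell '.' (not opp) -> no flip
Dir NE: first cell '.' (not opp) -> no flip
Dir W: opp run (1,2) capped by B -> flip
Dir E: first cell '.' (not opp) -> no flip
Dir SW: opp run (2,2), next='.' -> no flip
Dir S: first cell 'B' (not opp) -> no flip
Dir SE: first cell '.' (not opp) -> no flip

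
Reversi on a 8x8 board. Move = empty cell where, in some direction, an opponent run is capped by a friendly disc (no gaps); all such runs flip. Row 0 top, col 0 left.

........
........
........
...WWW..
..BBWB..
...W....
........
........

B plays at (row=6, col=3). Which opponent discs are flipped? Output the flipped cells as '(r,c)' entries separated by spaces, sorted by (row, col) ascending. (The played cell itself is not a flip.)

Answer: (5,3)

Derivation:
Dir NW: first cell '.' (not opp) -> no flip
Dir N: opp run (5,3) capped by B -> flip
Dir NE: first cell '.' (not opp) -> no flip
Dir W: first cell '.' (not opp) -> no flip
Dir E: first cell '.' (not opp) -> no flip
Dir SW: first cell '.' (not opp) -> no flip
Dir S: first cell '.' (not opp) -> no flip
Dir SE: first cell '.' (not opp) -> no flip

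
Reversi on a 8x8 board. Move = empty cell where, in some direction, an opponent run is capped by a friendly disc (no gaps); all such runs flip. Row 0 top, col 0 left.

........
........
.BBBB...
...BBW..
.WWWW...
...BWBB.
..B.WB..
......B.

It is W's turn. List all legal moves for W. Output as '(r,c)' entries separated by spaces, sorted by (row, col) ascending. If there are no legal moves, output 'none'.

Answer: (1,1) (1,3) (1,4) (1,5) (2,5) (3,2) (4,6) (5,2) (5,7) (6,3) (6,6) (7,1)

Derivation:
(1,0): no bracket -> illegal
(1,1): flips 2 -> legal
(1,2): no bracket -> illegal
(1,3): flips 3 -> legal
(1,4): flips 2 -> legal
(1,5): flips 2 -> legal
(2,0): no bracket -> illegal
(2,5): flips 1 -> legal
(3,0): no bracket -> illegal
(3,1): no bracket -> illegal
(3,2): flips 2 -> legal
(4,5): no bracket -> illegal
(4,6): flips 1 -> legal
(4,7): no bracket -> illegal
(5,1): no bracket -> illegal
(5,2): flips 1 -> legal
(5,7): flips 2 -> legal
(6,1): no bracket -> illegal
(6,3): flips 1 -> legal
(6,6): flips 2 -> legal
(6,7): no bracket -> illegal
(7,1): flips 2 -> legal
(7,2): no bracket -> illegal
(7,3): no bracket -> illegal
(7,4): no bracket -> illegal
(7,5): no bracket -> illegal
(7,7): no bracket -> illegal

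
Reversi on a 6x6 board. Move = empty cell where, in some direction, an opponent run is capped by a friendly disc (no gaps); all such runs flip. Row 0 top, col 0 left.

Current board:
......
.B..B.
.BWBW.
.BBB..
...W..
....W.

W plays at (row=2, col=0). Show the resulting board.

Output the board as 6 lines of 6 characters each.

Place W at (2,0); scan 8 dirs for brackets.
Dir NW: edge -> no flip
Dir N: first cell '.' (not opp) -> no flip
Dir NE: opp run (1,1), next='.' -> no flip
Dir W: edge -> no flip
Dir E: opp run (2,1) capped by W -> flip
Dir SW: edge -> no flip
Dir S: first cell '.' (not opp) -> no flip
Dir SE: opp run (3,1), next='.' -> no flip
All flips: (2,1)

Answer: ......
.B..B.
WWWBW.
.BBB..
...W..
....W.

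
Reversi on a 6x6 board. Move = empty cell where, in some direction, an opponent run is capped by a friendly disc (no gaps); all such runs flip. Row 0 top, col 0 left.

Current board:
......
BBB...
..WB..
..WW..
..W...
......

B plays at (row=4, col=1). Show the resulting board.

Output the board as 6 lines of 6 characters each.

Place B at (4,1); scan 8 dirs for brackets.
Dir NW: first cell '.' (not opp) -> no flip
Dir N: first cell '.' (not opp) -> no flip
Dir NE: opp run (3,2) capped by B -> flip
Dir W: first cell '.' (not opp) -> no flip
Dir E: opp run (4,2), next='.' -> no flip
Dir SW: first cell '.' (not opp) -> no flip
Dir S: first cell '.' (not opp) -> no flip
Dir SE: first cell '.' (not opp) -> no flip
All flips: (3,2)

Answer: ......
BBB...
..WB..
..BW..
.BW...
......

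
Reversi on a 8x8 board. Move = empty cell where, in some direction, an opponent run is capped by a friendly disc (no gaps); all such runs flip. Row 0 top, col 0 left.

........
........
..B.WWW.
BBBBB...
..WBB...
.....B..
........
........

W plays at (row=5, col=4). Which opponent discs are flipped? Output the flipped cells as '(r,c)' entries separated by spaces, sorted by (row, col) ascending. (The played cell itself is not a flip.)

Answer: (3,4) (4,4)

Derivation:
Dir NW: opp run (4,3) (3,2), next='.' -> no flip
Dir N: opp run (4,4) (3,4) capped by W -> flip
Dir NE: first cell '.' (not opp) -> no flip
Dir W: first cell '.' (not opp) -> no flip
Dir E: opp run (5,5), next='.' -> no flip
Dir SW: first cell '.' (not opp) -> no flip
Dir S: first cell '.' (not opp) -> no flip
Dir SE: first cell '.' (not opp) -> no flip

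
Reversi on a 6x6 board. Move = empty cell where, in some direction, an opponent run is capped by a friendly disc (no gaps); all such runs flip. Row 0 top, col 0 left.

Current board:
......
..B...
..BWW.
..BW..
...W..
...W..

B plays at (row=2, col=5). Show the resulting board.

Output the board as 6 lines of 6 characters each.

Place B at (2,5); scan 8 dirs for brackets.
Dir NW: first cell '.' (not opp) -> no flip
Dir N: first cell '.' (not opp) -> no flip
Dir NE: edge -> no flip
Dir W: opp run (2,4) (2,3) capped by B -> flip
Dir E: edge -> no flip
Dir SW: first cell '.' (not opp) -> no flip
Dir S: first cell '.' (not opp) -> no flip
Dir SE: edge -> no flip
All flips: (2,3) (2,4)

Answer: ......
..B...
..BBBB
..BW..
...W..
...W..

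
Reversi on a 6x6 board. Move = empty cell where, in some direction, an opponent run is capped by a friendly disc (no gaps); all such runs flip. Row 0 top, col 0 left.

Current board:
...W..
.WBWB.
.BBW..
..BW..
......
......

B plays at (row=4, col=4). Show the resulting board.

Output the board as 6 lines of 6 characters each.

Answer: ...W..
.WBWB.
.BBW..
..BB..
....B.
......

Derivation:
Place B at (4,4); scan 8 dirs for brackets.
Dir NW: opp run (3,3) capped by B -> flip
Dir N: first cell '.' (not opp) -> no flip
Dir NE: first cell '.' (not opp) -> no flip
Dir W: first cell '.' (not opp) -> no flip
Dir E: first cell '.' (not opp) -> no flip
Dir SW: first cell '.' (not opp) -> no flip
Dir S: first cell '.' (not opp) -> no flip
Dir SE: first cell '.' (not opp) -> no flip
All flips: (3,3)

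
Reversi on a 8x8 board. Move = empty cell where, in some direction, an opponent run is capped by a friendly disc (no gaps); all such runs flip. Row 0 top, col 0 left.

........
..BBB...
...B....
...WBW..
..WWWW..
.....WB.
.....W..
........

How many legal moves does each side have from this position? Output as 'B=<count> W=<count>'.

-- B to move --
(2,2): no bracket -> illegal
(2,4): no bracket -> illegal
(2,5): no bracket -> illegal
(2,6): no bracket -> illegal
(3,1): no bracket -> illegal
(3,2): flips 1 -> legal
(3,6): flips 1 -> legal
(4,1): no bracket -> illegal
(4,6): no bracket -> illegal
(5,1): no bracket -> illegal
(5,2): flips 1 -> legal
(5,3): flips 2 -> legal
(5,4): flips 2 -> legal
(6,4): no bracket -> illegal
(6,6): no bracket -> illegal
(7,4): flips 1 -> legal
(7,5): no bracket -> illegal
(7,6): no bracket -> illegal
B mobility = 6
-- W to move --
(0,1): flips 3 -> legal
(0,2): no bracket -> illegal
(0,3): flips 2 -> legal
(0,4): no bracket -> illegal
(0,5): no bracket -> illegal
(1,1): no bracket -> illegal
(1,5): no bracket -> illegal
(2,1): no bracket -> illegal
(2,2): no bracket -> illegal
(2,4): flips 1 -> legal
(2,5): flips 1 -> legal
(3,2): no bracket -> illegal
(4,6): no bracket -> illegal
(4,7): flips 1 -> legal
(5,7): flips 1 -> legal
(6,6): no bracket -> illegal
(6,7): flips 1 -> legal
W mobility = 7

Answer: B=6 W=7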